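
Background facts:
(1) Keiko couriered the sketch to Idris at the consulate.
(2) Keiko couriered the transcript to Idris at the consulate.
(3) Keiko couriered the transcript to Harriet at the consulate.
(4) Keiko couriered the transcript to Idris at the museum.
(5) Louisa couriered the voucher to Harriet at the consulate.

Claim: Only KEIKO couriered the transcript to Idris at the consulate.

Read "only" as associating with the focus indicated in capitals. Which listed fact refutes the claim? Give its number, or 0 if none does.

0

The capitals mark "Keiko" as focus. So "only" rules out other agents, with the rest (the transcript as thing and Idris as recipient and at the consulate as setting) as background.
Every other fact changes something in the background, not just the agent. Nothing refutes the claim.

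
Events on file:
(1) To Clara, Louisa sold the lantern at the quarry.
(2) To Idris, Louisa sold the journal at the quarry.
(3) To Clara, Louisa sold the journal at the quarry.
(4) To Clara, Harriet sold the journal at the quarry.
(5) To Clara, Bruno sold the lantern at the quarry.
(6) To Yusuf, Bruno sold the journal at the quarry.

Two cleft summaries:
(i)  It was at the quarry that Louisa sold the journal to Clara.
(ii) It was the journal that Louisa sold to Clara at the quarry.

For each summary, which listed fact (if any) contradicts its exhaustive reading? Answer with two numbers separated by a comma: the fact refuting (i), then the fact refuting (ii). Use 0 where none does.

0, 1

(i): focus "at the quarry". No fact shares same agent, thing, recipient (Louisa / the journal / Clara) with a different setting. 0.
(ii): focus "the journal". Looking for same agent, recipient, setting (Louisa / Clara / at the quarry) with some other thing — fact (1) has the lantern there. Refuted.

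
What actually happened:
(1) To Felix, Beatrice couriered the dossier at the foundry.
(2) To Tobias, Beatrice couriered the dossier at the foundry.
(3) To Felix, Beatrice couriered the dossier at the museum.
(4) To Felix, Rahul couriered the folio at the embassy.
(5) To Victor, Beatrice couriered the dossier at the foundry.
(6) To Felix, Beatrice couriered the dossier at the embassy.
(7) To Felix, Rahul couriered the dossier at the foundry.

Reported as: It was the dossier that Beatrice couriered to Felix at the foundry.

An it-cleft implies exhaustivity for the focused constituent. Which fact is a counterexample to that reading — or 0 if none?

The cleft puts "the dossier" in focus and presupposes the open proposition with same agent, recipient, setting (Beatrice / Felix / at the foundry).
Exhaustivity: the dossier is the only thing satisfying that background.
Every other fact differs from the presupposition on some backgrounded slot, so none challenges the exhaustivity.

0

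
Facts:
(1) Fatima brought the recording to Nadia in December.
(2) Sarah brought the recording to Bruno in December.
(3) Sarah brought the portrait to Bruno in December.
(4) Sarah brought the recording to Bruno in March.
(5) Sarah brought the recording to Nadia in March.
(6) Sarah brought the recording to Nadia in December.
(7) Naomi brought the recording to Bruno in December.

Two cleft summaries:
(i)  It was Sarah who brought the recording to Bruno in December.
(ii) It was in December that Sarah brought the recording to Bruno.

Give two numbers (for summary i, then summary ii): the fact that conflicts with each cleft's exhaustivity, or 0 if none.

(i): focus "Sarah". Looking for thing = the recording, recipient = Bruno, setting = in December with some other agent — fact (7) has Naomi there. Refuted.
(ii): focus "in December". Looking for agent = Sarah, thing = the recording, recipient = Bruno with some other setting — fact (4) has in March there. Refuted.

7, 4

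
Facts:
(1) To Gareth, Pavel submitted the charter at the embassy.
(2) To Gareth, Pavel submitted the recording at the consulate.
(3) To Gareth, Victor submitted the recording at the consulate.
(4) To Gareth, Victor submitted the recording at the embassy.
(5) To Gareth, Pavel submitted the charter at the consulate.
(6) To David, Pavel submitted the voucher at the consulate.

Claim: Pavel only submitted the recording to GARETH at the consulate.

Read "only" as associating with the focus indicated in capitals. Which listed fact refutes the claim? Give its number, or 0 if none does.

The capitals mark "Gareth" as focus. So "only" rules out other recipients, with the rest (agent = Pavel, thing = the recording, setting = at the consulate) as background.
Every other fact changes something in the background, not just the recipient. Nothing refutes the claim.

0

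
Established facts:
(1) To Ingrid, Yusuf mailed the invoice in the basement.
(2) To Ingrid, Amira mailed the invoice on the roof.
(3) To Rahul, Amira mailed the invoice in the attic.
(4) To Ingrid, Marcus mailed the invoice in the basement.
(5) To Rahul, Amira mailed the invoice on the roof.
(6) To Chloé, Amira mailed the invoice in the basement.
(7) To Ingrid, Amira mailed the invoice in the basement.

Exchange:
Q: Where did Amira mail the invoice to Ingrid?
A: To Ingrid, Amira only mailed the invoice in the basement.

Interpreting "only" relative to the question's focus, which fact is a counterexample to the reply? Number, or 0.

The question "Where did ...?" targets the setting, so in the reply the focus falls on "in the basement".
So "only" ranges over settings; the rest (Amira as agent and the invoice as thing and Ingrid as recipient) is presupposed.
Fact (2) shares the background with a different setting (on the roof) — counterexample.
(Fact (6) would refute a reading with focus on the recipient — but that is not what the question asks.)

2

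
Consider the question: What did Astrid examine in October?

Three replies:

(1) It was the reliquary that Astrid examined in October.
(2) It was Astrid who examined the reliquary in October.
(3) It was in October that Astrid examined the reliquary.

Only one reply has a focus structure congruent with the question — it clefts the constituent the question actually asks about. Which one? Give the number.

1

The question word "what" targets the direct object.
Option (1) clefts "the reliquary" — that matches what the question asks about.
Option (2) clefts "Astrid" — the subject (agent), not what was asked.
Option (3) clefts "in October" — the time, not what was asked.
So the congruent reply is (1).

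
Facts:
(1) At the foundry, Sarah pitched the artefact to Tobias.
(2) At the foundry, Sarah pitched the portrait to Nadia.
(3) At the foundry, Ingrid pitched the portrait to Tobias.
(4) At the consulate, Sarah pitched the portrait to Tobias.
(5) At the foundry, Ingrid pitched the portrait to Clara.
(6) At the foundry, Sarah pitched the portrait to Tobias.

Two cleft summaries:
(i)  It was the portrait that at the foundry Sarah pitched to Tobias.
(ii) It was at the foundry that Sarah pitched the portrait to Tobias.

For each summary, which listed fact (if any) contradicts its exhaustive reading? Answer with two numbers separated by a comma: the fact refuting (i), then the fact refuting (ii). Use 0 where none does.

1, 4

Summary (i) focuses "the portrait" (the thing); background Sarah as agent and Tobias as recipient and at the foundry as setting. Fact (1) matches that background with thing = the artefact — refutes (i).
Summary (ii) focuses "at the foundry" (the setting); background Sarah as agent and the portrait as thing and Tobias as recipient. Fact (4) matches that background with setting = at the consulate — refutes (ii).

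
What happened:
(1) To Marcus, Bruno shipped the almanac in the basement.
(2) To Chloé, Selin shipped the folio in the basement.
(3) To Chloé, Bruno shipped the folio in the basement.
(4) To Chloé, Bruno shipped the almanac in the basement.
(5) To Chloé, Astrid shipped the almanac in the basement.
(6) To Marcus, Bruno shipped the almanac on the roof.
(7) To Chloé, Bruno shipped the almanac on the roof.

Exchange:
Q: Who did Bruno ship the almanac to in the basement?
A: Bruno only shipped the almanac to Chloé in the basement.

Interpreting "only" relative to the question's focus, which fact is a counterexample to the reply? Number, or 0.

The question "Who did ... to ...?" targets the recipient, so in the reply the focus falls on "Chloé".
So "only" ranges over recipients; the rest (same agent, thing, setting (Bruno / the almanac / in the basement)) is presupposed.
Fact (1) shares the background with a different recipient (Marcus) — counterexample.
(Fact (7) would refute a reading with focus on the setting — but that is not what the question asks.)

1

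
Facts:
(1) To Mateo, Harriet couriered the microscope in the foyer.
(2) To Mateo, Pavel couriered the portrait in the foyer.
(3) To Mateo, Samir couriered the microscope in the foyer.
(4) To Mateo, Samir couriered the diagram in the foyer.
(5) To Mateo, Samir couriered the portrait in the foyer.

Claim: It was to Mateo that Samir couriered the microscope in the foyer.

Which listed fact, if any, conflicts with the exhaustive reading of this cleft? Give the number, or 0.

The cleft puts "Mateo" in focus and presupposes the open proposition with agent = Samir, thing = the microscope, setting = in the foyer.
Exhaustivity: Mateo is the only recipient satisfying that background.
No listed fact matches the background with a different recipient. Exhaustivity holds.

0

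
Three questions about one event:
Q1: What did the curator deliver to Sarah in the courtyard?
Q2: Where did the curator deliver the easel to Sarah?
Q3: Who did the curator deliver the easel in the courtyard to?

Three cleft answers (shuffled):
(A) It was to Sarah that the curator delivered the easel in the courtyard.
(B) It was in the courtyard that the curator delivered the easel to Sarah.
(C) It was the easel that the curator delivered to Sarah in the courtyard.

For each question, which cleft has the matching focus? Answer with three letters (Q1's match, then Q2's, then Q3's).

Q1 asks about the direct object; cleft (C) focuses "the easel", which is the direct object — so Q1 → C.
Q2 asks about the location; cleft (B) focuses "in the courtyard", which is the location — so Q2 → B.
Q3 asks about the recipient; cleft (A) focuses "to Sarah", which is the recipient — so Q3 → A.
Mapping: Q1→C, Q2→B, Q3→A.

CBA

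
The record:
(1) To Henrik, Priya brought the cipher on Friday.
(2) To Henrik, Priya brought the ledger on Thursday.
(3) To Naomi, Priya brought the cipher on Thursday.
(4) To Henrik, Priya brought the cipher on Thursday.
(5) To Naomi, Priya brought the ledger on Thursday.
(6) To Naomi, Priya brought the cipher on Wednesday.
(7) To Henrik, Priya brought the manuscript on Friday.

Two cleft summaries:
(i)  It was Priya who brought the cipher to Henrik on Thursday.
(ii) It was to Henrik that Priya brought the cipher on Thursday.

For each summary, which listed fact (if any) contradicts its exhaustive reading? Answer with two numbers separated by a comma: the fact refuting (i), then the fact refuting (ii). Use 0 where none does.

Summary (i) focuses "Priya" (the agent); background the cipher as thing and Henrik as recipient and on Thursday as setting. No fact matches that background with a different agent, so 0.
Summary (ii) focuses "Henrik" (the recipient); background Priya as agent and the cipher as thing and on Thursday as setting. Fact (3) matches that background with recipient = Naomi — refutes (ii).

0, 3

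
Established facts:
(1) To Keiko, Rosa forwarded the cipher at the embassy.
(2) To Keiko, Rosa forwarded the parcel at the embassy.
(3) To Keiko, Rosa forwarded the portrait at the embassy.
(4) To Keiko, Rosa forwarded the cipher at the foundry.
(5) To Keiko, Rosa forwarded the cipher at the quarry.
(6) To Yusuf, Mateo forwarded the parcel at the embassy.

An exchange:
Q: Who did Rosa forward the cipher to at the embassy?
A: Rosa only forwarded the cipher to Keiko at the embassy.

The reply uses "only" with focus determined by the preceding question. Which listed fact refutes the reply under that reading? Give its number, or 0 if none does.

Answering "Who did ... to ...?" puts focus on the recipient — here, "Keiko".
"Only" then excludes alternative recipients while the background — same agent, thing, setting (Rosa / the cipher / at the embassy) — is held fixed.
No listed fact shares that background with another recipient. Nothing contradicts the reply.
(Fact (4) would refute a reading with focus on the setting — but that is not what the question asks.)

0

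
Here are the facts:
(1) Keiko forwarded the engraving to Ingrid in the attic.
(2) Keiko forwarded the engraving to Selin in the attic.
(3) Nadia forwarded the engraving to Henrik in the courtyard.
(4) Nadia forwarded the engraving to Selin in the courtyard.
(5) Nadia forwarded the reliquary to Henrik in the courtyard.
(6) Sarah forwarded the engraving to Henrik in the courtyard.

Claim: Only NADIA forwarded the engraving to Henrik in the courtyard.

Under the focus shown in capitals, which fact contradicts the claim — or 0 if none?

6

The capitals mark "Nadia" as focus. So "only" rules out other agents, with the rest (the engraving as thing and Henrik as recipient and in the courtyard as setting) as background.
Fact (6) shares the background but differs in agent (Sarah) — a counterexample.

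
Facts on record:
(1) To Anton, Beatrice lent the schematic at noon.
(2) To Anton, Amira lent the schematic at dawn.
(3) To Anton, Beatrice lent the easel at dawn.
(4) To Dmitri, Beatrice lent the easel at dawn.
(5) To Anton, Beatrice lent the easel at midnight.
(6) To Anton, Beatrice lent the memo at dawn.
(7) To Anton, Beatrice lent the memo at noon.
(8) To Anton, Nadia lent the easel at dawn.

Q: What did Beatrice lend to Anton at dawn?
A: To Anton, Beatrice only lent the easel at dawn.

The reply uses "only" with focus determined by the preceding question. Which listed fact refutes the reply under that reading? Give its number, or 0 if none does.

Answering "What did ...?" puts focus on the thing — here, "the easel".
"Only" then excludes alternative things while the background — same agent, recipient, setting (Beatrice / Anton / at dawn) — is held fixed.
Fact (6) keeps same agent, recipient, setting (Beatrice / Anton / at dawn) but has thing = the memo; that refutes the reply.
(Fact (5) would refute a reading with focus on the setting — but that is not what the question asks.)

6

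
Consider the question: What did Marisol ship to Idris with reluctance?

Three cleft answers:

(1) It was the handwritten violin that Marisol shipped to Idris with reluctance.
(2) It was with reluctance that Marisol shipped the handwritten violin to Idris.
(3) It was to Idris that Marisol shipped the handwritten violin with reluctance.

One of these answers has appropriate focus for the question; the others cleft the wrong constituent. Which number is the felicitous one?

The question word "what" targets the direct object.
Option (1) clefts "the handwritten violin" — that matches what the question asks about.
Option (2) clefts "with reluctance" — the manner, not what was asked.
Option (3) clefts "to Idris" — the recipient, not what was asked.
So the congruent reply is (1).

1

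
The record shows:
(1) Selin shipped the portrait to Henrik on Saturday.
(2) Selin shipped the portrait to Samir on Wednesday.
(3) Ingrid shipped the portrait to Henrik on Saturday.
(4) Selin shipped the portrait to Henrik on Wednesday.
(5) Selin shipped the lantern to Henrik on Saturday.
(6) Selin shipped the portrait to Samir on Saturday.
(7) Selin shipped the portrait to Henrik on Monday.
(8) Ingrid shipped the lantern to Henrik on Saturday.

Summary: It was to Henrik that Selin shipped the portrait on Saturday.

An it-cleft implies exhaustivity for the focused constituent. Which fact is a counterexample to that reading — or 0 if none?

Focus of the cleft: "Henrik" (the recipient). Presupposed background: agent = Selin, thing = the portrait, setting = on Saturday.
Exhaustivity: Henrik is the only recipient satisfying that background.
But fact (6) also has agent = Selin, thing = the portrait, setting = on Saturday, with recipient = Samir — so the exhaustive reading fails.

6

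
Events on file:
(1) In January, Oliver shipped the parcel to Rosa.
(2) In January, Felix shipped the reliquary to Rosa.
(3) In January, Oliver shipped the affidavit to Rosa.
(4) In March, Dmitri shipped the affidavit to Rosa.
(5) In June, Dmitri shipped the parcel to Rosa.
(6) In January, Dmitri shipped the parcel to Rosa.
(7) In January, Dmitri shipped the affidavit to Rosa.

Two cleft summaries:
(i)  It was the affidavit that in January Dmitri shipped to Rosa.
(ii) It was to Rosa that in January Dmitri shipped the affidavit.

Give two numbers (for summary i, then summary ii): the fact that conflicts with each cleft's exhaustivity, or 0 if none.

6, 0

(i): focus "the affidavit". Looking for same agent, recipient, setting (Dmitri / Rosa / in January) with some other thing — fact (6) has the parcel there. Refuted.
(ii): focus "Rosa". No fact shares same agent, thing, setting (Dmitri / the affidavit / in January) with a different recipient. 0.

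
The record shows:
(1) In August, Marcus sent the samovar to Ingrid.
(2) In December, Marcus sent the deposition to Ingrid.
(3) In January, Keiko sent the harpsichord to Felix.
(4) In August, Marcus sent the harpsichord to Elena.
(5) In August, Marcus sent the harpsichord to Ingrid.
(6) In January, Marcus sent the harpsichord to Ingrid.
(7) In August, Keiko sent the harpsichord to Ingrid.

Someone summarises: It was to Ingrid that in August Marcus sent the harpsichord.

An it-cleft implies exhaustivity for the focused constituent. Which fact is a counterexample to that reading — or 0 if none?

The cleft puts "Ingrid" in focus and presupposes the open proposition with agent = Marcus, thing = the harpsichord, setting = in August.
Exhaustivity: Ingrid is the only recipient satisfying that background.
But fact (4) also has agent = Marcus, thing = the harpsichord, setting = in August, with recipient = Elena — so the exhaustive reading fails.

4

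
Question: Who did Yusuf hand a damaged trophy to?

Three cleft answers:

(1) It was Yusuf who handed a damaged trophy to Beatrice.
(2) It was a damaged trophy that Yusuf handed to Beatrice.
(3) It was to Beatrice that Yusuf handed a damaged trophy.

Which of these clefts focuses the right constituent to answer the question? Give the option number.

3

The question word "who" targets the recipient.
Option (1) clefts "Yusuf" — the subject (agent), not what was asked.
Option (2) clefts "a damaged trophy" — the direct object, not what was asked.
Option (3) clefts "to Beatrice" — that matches what the question asks about.
So the congruent reply is (3).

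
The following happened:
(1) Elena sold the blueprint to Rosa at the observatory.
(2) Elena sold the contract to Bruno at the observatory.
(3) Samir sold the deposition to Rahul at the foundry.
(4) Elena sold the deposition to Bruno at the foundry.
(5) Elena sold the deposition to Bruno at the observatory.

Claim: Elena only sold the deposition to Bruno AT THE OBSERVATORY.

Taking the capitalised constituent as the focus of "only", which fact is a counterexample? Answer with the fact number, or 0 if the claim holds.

The capitals mark "at the observatory" as focus. So "only" rules out other settings, with the rest (same agent, thing, recipient (Elena / the deposition / Bruno)) as background.
Fact (4) matches on same agent, thing, recipient (Elena / the deposition / Bruno), but has setting = at the foundry instead. That refutes the claim.

4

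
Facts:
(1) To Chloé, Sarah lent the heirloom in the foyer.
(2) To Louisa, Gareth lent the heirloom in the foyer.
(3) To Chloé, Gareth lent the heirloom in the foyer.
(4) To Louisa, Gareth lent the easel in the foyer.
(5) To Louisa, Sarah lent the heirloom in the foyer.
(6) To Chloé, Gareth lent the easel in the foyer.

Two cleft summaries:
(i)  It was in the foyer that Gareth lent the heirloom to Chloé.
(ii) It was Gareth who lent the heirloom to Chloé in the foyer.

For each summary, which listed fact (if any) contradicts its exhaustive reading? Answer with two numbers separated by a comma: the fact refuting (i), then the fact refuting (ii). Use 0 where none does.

0, 1

Summary (i) focuses "in the foyer" (the setting); background agent = Gareth, thing = the heirloom, recipient = Chloé. No fact matches that background with a different setting, so 0.
Summary (ii) focuses "Gareth" (the agent); background thing = the heirloom, recipient = Chloé, setting = in the foyer. Fact (1) matches that background with agent = Sarah — refutes (ii).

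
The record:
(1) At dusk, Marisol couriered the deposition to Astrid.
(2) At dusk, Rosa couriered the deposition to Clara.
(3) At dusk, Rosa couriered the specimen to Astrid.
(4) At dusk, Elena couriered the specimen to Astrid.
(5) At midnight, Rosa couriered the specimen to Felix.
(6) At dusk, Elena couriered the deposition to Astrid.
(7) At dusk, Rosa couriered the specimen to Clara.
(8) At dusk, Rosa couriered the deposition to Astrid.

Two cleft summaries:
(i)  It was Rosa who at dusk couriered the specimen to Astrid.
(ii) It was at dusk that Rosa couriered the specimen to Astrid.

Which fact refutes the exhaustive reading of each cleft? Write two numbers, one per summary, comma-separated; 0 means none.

Summary (i) focuses "Rosa" (the agent); background same thing, recipient, setting (the specimen / Astrid / at dusk). Fact (4) matches that background with agent = Elena — refutes (i).
Summary (ii) focuses "at dusk" (the setting); background same agent, thing, recipient (Rosa / the specimen / Astrid). No fact matches that background with a different setting, so 0.

4, 0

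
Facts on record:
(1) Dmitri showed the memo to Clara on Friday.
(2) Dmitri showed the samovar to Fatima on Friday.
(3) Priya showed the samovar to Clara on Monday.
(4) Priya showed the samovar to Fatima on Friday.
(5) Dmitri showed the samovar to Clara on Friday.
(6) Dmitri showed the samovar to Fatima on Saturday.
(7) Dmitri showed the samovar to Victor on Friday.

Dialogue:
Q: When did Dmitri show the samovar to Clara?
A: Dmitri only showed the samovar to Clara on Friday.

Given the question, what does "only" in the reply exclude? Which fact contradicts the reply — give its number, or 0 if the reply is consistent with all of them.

0

Answering "When did ...?" puts focus on the setting — here, "on Friday".
"Only" then excludes alternative settings while the background — Dmitri as agent and the samovar as thing and Clara as recipient — is held fixed.
No listed fact shares that background with another setting. Nothing contradicts the reply.
(Fact (1) would refute a reading with focus on the thing — but that is not what the question asks.)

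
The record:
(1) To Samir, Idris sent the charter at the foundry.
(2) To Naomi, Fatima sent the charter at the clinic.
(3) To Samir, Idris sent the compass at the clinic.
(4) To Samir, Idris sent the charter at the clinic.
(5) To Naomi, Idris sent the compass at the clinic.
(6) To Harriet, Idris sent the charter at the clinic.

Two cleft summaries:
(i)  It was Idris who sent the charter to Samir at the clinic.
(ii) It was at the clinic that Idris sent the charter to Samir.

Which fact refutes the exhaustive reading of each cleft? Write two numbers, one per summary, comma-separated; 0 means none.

0, 1

Summary (i) focuses "Idris" (the agent); background thing = the charter, recipient = Samir, setting = at the clinic. No fact matches that background with a different agent, so 0.
Summary (ii) focuses "at the clinic" (the setting); background agent = Idris, thing = the charter, recipient = Samir. Fact (1) matches that background with setting = at the foundry — refutes (ii).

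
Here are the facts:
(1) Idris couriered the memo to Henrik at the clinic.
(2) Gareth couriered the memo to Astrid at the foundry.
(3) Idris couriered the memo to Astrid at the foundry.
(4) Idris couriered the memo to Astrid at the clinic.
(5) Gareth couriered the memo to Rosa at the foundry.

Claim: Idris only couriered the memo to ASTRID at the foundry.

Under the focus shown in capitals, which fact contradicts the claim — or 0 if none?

Focus (in capitals) is "Astrid" — the recipient. "Only" excludes alternative recipients while holding fixed Idris as agent and the memo as thing and at the foundry as setting.
Every other fact changes something in the background, not just the recipient. Nothing refutes the claim.

0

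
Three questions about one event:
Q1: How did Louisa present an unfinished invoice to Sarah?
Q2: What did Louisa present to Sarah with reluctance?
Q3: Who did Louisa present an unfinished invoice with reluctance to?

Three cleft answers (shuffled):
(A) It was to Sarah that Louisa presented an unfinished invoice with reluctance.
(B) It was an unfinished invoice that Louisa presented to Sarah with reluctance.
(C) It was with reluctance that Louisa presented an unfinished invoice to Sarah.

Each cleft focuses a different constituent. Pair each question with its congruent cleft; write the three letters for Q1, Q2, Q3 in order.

Q1 asks about the manner; cleft (C) focuses "with reluctance", which is the manner — so Q1 → C.
Q2 asks about the direct object; cleft (B) focuses "an unfinished invoice", which is the direct object — so Q2 → B.
Q3 asks about the recipient; cleft (A) focuses "to Sarah", which is the recipient — so Q3 → A.
Mapping: Q1→C, Q2→B, Q3→A.

CBA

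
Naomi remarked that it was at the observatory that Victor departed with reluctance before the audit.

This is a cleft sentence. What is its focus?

at the observatory

In an it-cleft "It was X that/who ...", the clefted constituent X is the focus; the that/who-clause expresses the presupposed open proposition.
Here the focus is "at the observatory". The backgrounded (presupposed) material includes "Victor", "with reluctance" and "before the audit".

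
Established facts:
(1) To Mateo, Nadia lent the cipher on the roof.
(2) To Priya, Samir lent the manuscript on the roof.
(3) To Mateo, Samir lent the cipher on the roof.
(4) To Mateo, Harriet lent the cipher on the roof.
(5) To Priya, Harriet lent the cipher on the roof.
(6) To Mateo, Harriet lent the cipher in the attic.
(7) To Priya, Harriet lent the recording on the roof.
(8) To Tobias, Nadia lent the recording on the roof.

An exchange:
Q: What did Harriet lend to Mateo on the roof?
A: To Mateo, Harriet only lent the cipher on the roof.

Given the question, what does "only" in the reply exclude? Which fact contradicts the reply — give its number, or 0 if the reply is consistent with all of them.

The question "What did ...?" targets the thing, so in the reply the focus falls on "the cipher".
"Only" then excludes alternative things while the background — agent = Harriet, recipient = Mateo, setting = on the roof — is held fixed.
No fact keeps agent = Harriet, recipient = Mateo, setting = on the roof while changing the thing; every other fact differs on something backgrounded. The reply stands.
(Fact (6) would refute a reading with focus on the setting — but that is not what the question asks.)

0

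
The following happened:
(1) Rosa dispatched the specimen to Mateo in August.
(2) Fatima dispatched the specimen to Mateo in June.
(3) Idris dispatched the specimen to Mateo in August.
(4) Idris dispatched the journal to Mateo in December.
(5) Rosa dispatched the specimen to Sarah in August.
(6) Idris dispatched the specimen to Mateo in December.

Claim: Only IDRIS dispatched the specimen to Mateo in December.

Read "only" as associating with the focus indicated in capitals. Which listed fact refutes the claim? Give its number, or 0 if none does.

The capitals mark "Idris" as focus. So "only" rules out other agents, with the rest (the specimen as thing and Mateo as recipient and in December as setting) as background.
Every other fact changes something in the background, not just the agent. Nothing refutes the claim.

0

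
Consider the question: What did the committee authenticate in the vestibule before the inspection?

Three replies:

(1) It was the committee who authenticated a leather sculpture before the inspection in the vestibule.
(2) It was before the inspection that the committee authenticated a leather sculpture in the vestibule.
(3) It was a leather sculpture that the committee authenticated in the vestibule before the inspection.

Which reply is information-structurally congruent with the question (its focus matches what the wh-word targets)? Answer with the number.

3

The question word "what" targets the direct object.
Option (1) clefts "the committee" — the subject (agent), not what was asked.
Option (2) clefts "before the inspection" — the time, not what was asked.
Option (3) clefts "a leather sculpture" — that matches what the question asks about.
So the congruent reply is (3).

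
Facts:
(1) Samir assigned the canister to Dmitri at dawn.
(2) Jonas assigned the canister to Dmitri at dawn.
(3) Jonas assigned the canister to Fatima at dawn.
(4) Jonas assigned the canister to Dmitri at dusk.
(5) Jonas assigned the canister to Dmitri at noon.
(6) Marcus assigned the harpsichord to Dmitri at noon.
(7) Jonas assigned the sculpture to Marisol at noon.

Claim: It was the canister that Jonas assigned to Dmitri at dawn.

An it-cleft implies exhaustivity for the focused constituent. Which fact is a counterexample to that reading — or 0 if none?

0

Focus of the cleft: "the canister" (the thing). Presupposed background: Jonas as agent and Dmitri as recipient and at dawn as setting.
Exhaustivity: the canister is the only thing satisfying that background.
No listed fact matches the background with a different thing. Exhaustivity holds.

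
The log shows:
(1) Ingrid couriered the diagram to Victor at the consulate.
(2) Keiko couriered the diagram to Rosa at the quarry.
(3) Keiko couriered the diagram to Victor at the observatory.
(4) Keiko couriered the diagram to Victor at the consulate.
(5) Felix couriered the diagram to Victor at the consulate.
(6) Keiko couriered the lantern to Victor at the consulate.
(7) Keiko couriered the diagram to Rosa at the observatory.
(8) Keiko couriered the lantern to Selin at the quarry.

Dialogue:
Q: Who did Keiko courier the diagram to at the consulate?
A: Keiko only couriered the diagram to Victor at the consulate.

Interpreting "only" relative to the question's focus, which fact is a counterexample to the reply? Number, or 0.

The question "Who did ... to ...?" targets the recipient, so in the reply the focus falls on "Victor".
"Only" then excludes alternative recipients while the background — same agent, thing, setting (Keiko / the diagram / at the consulate) — is held fixed.
No fact keeps same agent, thing, setting (Keiko / the diagram / at the consulate) while changing the recipient; every other fact differs on something backgrounded. The reply stands.
(Fact (6) would refute a reading with focus on the thing — but that is not what the question asks.)

0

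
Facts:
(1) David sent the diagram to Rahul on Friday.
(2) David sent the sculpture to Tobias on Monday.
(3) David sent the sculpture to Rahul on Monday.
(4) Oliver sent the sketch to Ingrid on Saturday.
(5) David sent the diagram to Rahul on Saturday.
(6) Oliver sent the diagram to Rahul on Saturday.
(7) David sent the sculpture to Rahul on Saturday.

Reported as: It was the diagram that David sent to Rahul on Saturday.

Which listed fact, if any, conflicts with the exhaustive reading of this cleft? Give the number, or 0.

Focus of the cleft: "the diagram" (the thing). Presupposed background: David as agent and Rahul as recipient and on Saturday as setting.
Exhaustivity: the diagram is the only thing satisfying that background.
But fact (7) also has David as agent and Rahul as recipient and on Saturday as setting, with thing = the sculpture — so the exhaustive reading fails.

7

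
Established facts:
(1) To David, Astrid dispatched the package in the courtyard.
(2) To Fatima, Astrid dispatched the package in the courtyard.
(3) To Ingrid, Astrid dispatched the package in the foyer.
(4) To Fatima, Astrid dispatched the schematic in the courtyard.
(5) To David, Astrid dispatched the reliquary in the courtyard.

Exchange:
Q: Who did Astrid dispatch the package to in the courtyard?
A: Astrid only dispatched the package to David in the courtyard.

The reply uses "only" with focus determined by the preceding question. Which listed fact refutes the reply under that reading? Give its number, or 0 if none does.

2

The question "Who did ... to ...?" targets the recipient, so in the reply the focus falls on "David".
"Only" then excludes alternative recipients while the background — agent = Astrid, thing = the package, setting = in the courtyard — is held fixed.
Fact (2) keeps agent = Astrid, thing = the package, setting = in the courtyard but has recipient = Fatima; that refutes the reply.
(Fact (5) would refute a reading with focus on the thing — but that is not what the question asks.)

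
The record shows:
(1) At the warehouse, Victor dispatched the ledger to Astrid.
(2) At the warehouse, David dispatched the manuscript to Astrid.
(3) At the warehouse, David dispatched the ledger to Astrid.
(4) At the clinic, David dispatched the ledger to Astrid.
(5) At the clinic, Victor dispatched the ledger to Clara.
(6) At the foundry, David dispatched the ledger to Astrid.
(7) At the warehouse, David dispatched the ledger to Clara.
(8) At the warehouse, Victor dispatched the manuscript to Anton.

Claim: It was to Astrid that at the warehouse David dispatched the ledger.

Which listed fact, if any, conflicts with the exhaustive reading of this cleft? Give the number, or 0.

Focus of the cleft: "Astrid" (the recipient). Presupposed background: David as agent and the ledger as thing and at the warehouse as setting.
Exhaustivity: Astrid is the only recipient satisfying that background.
But fact (7) also has David as agent and the ledger as thing and at the warehouse as setting, with recipient = Clara — so the exhaustive reading fails.

7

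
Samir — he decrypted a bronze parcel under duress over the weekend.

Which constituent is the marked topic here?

The construction explicitly marks "Samir" as what the sentence is about — the topic.
The remainder of the clause is the comment (what is said about the topic).

Samir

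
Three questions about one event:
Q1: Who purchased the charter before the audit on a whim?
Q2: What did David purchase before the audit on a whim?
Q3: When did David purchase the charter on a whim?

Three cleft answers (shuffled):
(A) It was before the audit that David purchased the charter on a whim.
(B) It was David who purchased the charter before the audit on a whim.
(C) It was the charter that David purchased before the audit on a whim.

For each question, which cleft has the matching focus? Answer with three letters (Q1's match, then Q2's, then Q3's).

Q1 asks about the subject (agent); cleft (B) focuses "David", which is the subject (agent) — so Q1 → B.
Q2 asks about the direct object; cleft (C) focuses "the charter", which is the direct object — so Q2 → C.
Q3 asks about the time; cleft (A) focuses "before the audit", which is the time — so Q3 → A.
Mapping: Q1→B, Q2→C, Q3→A.

BCA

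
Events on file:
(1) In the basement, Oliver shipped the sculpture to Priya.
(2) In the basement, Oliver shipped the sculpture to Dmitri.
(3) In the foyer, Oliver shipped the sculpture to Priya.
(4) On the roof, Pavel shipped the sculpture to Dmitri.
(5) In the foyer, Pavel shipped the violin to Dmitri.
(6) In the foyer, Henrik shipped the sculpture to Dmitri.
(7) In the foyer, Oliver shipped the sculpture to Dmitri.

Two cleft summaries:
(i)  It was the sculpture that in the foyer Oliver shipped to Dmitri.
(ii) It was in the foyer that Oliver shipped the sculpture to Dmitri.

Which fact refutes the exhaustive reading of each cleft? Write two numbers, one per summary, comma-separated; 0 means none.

0, 2

(i): focus "the sculpture". No fact shares same agent, recipient, setting (Oliver / Dmitri / in the foyer) with a different thing. 0.
(ii): focus "in the foyer". Looking for same agent, thing, recipient (Oliver / the sculpture / Dmitri) with some other setting — fact (2) has in the basement there. Refuted.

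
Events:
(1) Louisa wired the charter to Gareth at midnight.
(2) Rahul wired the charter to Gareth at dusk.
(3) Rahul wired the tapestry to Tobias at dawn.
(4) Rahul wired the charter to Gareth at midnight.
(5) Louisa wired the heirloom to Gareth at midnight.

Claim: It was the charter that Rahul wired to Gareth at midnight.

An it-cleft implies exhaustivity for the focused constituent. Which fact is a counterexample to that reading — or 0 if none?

0

The cleft puts "the charter" in focus and presupposes the open proposition with agent = Rahul, recipient = Gareth, setting = at midnight.
Exhaustivity: the charter is the only thing satisfying that background.
No listed fact matches the background with a different thing. Exhaustivity holds.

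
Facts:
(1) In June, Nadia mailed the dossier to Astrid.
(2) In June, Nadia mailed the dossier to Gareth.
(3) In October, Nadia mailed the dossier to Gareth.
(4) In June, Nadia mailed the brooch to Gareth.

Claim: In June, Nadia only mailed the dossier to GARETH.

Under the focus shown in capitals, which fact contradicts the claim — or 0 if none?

1

The capitals mark "Gareth" as focus. So "only" rules out other recipients, with the rest (agent = Nadia, thing = the dossier, setting = in June) as background.
Fact (1) matches on agent = Nadia, thing = the dossier, setting = in June, but has recipient = Astrid instead. That refutes the claim.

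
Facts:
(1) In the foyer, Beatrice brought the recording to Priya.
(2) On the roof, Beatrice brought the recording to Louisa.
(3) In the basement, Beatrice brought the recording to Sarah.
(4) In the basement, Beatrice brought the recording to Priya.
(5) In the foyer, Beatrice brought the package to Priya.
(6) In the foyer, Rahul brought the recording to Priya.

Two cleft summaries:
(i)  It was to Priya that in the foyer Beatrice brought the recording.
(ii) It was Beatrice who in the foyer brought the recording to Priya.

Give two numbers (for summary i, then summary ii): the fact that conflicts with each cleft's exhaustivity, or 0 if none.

0, 6

(i): focus "Priya". No fact shares same agent, thing, setting (Beatrice / the recording / in the foyer) with a different recipient. 0.
(ii): focus "Beatrice". Looking for same thing, recipient, setting (the recording / Priya / in the foyer) with some other agent — fact (6) has Rahul there. Refuted.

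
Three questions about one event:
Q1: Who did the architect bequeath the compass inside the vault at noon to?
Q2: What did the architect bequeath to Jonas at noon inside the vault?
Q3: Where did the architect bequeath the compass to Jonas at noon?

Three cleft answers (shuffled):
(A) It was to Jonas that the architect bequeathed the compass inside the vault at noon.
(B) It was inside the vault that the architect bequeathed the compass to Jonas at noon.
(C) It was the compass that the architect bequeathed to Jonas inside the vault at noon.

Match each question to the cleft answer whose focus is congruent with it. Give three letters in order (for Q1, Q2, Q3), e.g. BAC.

ACB

Q1 asks about the recipient; cleft (A) focuses "to Jonas", which is the recipient — so Q1 → A.
Q2 asks about the direct object; cleft (C) focuses "the compass", which is the direct object — so Q2 → C.
Q3 asks about the location; cleft (B) focuses "inside the vault", which is the location — so Q3 → B.
Mapping: Q1→A, Q2→C, Q3→B.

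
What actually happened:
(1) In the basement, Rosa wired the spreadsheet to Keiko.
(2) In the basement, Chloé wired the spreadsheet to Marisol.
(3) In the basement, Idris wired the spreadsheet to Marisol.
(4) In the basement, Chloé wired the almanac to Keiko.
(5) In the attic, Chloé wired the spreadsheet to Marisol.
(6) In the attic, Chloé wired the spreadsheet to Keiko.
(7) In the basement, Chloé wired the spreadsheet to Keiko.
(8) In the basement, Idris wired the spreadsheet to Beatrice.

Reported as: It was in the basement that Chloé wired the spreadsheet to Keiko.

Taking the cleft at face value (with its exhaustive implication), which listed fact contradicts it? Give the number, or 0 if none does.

6

Focus of the cleft: "in the basement" (the setting). Presupposed background: Chloé as agent and the spreadsheet as thing and Keiko as recipient.
The exhaustive reading says no other setting fits that background.
Fact (6) shares the background but with setting = in the attic; exhaustivity is violated.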